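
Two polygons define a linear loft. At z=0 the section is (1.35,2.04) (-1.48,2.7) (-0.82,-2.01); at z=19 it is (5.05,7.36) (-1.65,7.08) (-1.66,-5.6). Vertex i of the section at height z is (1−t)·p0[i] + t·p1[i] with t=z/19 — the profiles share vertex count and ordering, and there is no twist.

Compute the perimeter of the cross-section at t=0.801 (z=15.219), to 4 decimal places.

Perimeter at t=0.801: 29.6293

Cross-section at t=0.801: each vertex is (1-t)·p0[i] + t·p1[i].
  v1: (1-0.801)·(1.35,2.04) + 0.801·(5.05,7.36) = (4.3137,6.3013)
  v2: (1-0.801)·(-1.48,2.7) + 0.801·(-1.65,7.08) = (-1.6162,6.2084)
  v3: (1-0.801)·(-0.82,-2.01) + 0.801·(-1.66,-5.6) = (-1.4928,-4.8856)
Perimeter = Σ |v_{i+1} − v_i|:
  edge 1→2: √(-5.9299² + -0.0929²) = 5.9306 (running 5.9306)
  edge 2→3: √(0.1233² + -11.0940²) = 11.0947 (running 17.0253)
  edge 3→1: √(5.8065² + 11.1869²) = 12.6041 (running 29.6293)
Perimeter = 29.6293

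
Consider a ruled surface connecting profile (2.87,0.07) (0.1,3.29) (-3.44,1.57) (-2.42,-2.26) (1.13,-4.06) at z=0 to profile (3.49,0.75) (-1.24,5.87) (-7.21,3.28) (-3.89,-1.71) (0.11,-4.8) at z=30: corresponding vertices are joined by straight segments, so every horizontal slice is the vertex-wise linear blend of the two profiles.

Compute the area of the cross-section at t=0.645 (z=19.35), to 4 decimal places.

Cross-section at t=0.645: each vertex is (1-t)·p0[i] + t·p1[i].
  v1: (1-0.645)·(2.87,0.07) + 0.645·(3.49,0.75) = (3.2699,0.5086)
  v2: (1-0.645)·(0.1,3.29) + 0.645·(-1.24,5.87) = (-0.7643,4.9541)
  v3: (1-0.645)·(-3.44,1.57) + 0.645·(-7.21,3.28) = (-5.8716,2.6730)
  v4: (1-0.645)·(-2.42,-2.26) + 0.645·(-3.89,-1.71) = (-3.3681,-1.9053)
  v5: (1-0.645)·(1.13,-4.06) + 0.645·(0.11,-4.8) = (0.4721,-4.5373)
Shoelace sum Σ(x_i·y_{i+1} − x_{i+1}·y_i):
  i=1: 3.2699·4.9541 − -0.7643·0.5086 = +16.5881 (running +16.5881)
  i=2: -0.7643·2.6730 − -5.8716·4.9541 = +27.0458 (running +43.6339)
  i=3: -5.8716·-1.9053 − -3.3681·2.6730 = +20.1899 (running +63.8238)
  i=4: -3.3681·-4.5373 − 0.4721·-1.9053 = +16.1818 (running +80.0056)
  i=5: 0.4721·0.5086 − 3.2699·-4.5373 = +15.0766 (running +95.0822)
Area = |Σ|/2 = |95.0822|/2 = 47.5411

Area at t=0.645: 47.5411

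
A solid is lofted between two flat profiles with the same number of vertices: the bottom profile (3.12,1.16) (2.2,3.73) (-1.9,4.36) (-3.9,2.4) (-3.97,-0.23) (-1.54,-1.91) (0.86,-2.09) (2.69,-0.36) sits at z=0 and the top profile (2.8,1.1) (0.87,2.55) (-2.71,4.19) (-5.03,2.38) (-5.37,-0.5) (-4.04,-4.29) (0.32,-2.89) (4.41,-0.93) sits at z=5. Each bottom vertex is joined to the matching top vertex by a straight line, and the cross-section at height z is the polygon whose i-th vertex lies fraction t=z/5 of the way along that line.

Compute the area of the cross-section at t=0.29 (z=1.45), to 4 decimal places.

Cross-section at t=0.29: each vertex is (1-t)·p0[i] + t·p1[i].
  v1: (1-0.29)·(3.12,1.16) + 0.29·(2.8,1.1) = (3.0272,1.1426)
  v2: (1-0.29)·(2.2,3.73) + 0.29·(0.87,2.55) = (1.8143,3.3878)
  v3: (1-0.29)·(-1.9,4.36) + 0.29·(-2.71,4.19) = (-2.1349,4.3107)
  v4: (1-0.29)·(-3.9,2.4) + 0.29·(-5.03,2.38) = (-4.2277,2.3942)
  v5: (1-0.29)·(-3.97,-0.23) + 0.29·(-5.37,-0.5) = (-4.3760,-0.3083)
  v6: (1-0.29)·(-1.54,-1.91) + 0.29·(-4.04,-4.29) = (-2.2650,-2.6002)
  v7: (1-0.29)·(0.86,-2.09) + 0.29·(0.32,-2.89) = (0.7034,-2.3220)
  v8: (1-0.29)·(2.69,-0.36) + 0.29·(4.41,-0.93) = (3.1888,-0.5253)
Shoelace sum Σ(x_i·y_{i+1} − x_{i+1}·y_i):
  i=1: 3.0272·3.3878 − 1.8143·1.1426 = +8.1825 (running +8.1825)
  i=2: 1.8143·4.3107 − -2.1349·3.3878 = +15.0535 (running +23.2360)
  i=3: -2.1349·2.3942 − -4.2277·4.3107 = +13.1130 (running +36.3490)
  i=4: -4.2277·-0.3083 − -4.3760·2.3942 = +11.7804 (running +48.1294)
  i=5: -4.3760·-2.6002 − -2.2650·-0.3083 = +10.6802 (running +58.8096)
  i=6: -2.2650·-2.3220 − 0.7034·-2.6002 = +7.0883 (running +65.8979)
  i=7: 0.7034·-0.5253 − 3.1888·-2.3220 = +7.0349 (running +72.9328)
  i=8: 3.1888·1.1426 − 3.0272·-0.5253 = +5.2337 (running +78.1665)
Area = |Σ|/2 = |78.1665|/2 = 39.0833

Area at t=0.29: 39.0833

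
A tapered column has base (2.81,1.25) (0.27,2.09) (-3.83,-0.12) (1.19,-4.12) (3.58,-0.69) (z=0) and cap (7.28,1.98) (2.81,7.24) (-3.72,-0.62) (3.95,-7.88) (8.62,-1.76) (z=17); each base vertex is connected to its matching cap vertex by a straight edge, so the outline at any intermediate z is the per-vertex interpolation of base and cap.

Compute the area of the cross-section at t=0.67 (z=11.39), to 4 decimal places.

Cross-section at t=0.67: each vertex is (1-t)·p0[i] + t·p1[i].
  v1: (1-0.67)·(2.81,1.25) + 0.67·(7.28,1.98) = (5.8049,1.7391)
  v2: (1-0.67)·(0.27,2.09) + 0.67·(2.81,7.24) = (1.9718,5.5405)
  v3: (1-0.67)·(-3.83,-0.12) + 0.67·(-3.72,-0.62) = (-3.7563,-0.4550)
  v4: (1-0.67)·(1.19,-4.12) + 0.67·(3.95,-7.88) = (3.0392,-6.6392)
  v5: (1-0.67)·(3.58,-0.69) + 0.67·(8.62,-1.76) = (6.9568,-1.4069)
Shoelace sum Σ(x_i·y_{i+1} − x_{i+1}·y_i):
  i=1: 5.8049·5.5405 − 1.9718·1.7391 = +28.7329 (running +28.7329)
  i=2: 1.9718·-0.4550 − -3.7563·5.5405 = +19.9146 (running +48.6475)
  i=3: -3.7563·-6.6392 − 3.0392·-0.4550 = +26.3217 (running +74.9692)
  i=4: 3.0392·-1.4069 − 6.9568·-6.6392 = +41.9117 (running +116.8809)
  i=5: 6.9568·1.7391 − 5.8049·-1.4069 = +20.2655 (running +137.1464)
Area = |Σ|/2 = |137.1464|/2 = 68.5732

Area at t=0.67: 68.5732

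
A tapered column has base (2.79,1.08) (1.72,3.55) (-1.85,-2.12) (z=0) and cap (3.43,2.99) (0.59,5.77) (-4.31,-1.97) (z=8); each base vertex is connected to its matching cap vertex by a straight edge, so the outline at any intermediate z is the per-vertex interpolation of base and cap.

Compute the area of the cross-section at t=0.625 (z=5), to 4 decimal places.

Area at t=0.625: 13.4393

Cross-section at t=0.625: each vertex is (1-t)·p0[i] + t·p1[i].
  v1: (1-0.625)·(2.79,1.08) + 0.625·(3.43,2.99) = (3.1900,2.2738)
  v2: (1-0.625)·(1.72,3.55) + 0.625·(0.59,5.77) = (1.0137,4.9375)
  v3: (1-0.625)·(-1.85,-2.12) + 0.625·(-4.31,-1.97) = (-3.3875,-2.0263)
Shoelace sum Σ(x_i·y_{i+1} − x_{i+1}·y_i):
  i=1: 3.1900·4.9375 − 1.0137·2.2738 = +13.4456 (running +13.4456)
  i=2: 1.0137·-2.0263 − -3.3875·4.9375 = +14.6717 (running +28.1173)
  i=3: -3.3875·2.2738 − 3.1900·-2.0263 = -1.2386 (running +26.8787)
Area = |Σ|/2 = |26.8787|/2 = 13.4393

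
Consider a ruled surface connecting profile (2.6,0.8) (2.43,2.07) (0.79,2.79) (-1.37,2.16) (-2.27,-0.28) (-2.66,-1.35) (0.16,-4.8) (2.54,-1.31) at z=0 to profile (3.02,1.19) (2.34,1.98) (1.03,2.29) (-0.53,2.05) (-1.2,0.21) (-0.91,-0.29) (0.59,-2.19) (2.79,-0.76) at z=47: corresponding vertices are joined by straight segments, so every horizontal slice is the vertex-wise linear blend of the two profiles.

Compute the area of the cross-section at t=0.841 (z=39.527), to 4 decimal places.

Area at t=0.841: 14.8248

Cross-section at t=0.841: each vertex is (1-t)·p0[i] + t·p1[i].
  v1: (1-0.841)·(2.6,0.8) + 0.841·(3.02,1.19) = (2.9532,1.1280)
  v2: (1-0.841)·(2.43,2.07) + 0.841·(2.34,1.98) = (2.3543,1.9943)
  v3: (1-0.841)·(0.79,2.79) + 0.841·(1.03,2.29) = (0.9918,2.3695)
  v4: (1-0.841)·(-1.37,2.16) + 0.841·(-0.53,2.05) = (-0.6636,2.0675)
  v5: (1-0.841)·(-2.27,-0.28) + 0.841·(-1.2,0.21) = (-1.3701,0.1321)
  v6: (1-0.841)·(-2.66,-1.35) + 0.841·(-0.91,-0.29) = (-1.1883,-0.4585)
  v7: (1-0.841)·(0.16,-4.8) + 0.841·(0.59,-2.19) = (0.5216,-2.6050)
  v8: (1-0.841)·(2.54,-1.31) + 0.841·(2.79,-0.76) = (2.7503,-0.8475)
Shoelace sum Σ(x_i·y_{i+1} − x_{i+1}·y_i):
  i=1: 2.9532·1.9943 − 2.3543·1.1280 = +3.2340 (running +3.2340)
  i=2: 2.3543·2.3695 − 0.9918·1.9943 = +3.6005 (running +6.8345)
  i=3: 0.9918·2.0675 − -0.6636·2.3695 = +3.6229 (running +10.4574)
  i=4: -0.6636·0.1321 − -1.3701·2.0675 = +2.7451 (running +13.2025)
  i=5: -1.3701·-0.4585 − -1.1883·0.1321 = +0.7852 (running +13.9877)
  i=6: -1.1883·-2.6050 − 0.5216·-0.4585 = +3.3346 (running +17.3223)
  i=7: 0.5216·-0.8475 − 2.7503·-2.6050 = +6.7223 (running +24.0446)
  i=8: 2.7503·1.1280 − 2.9532·-0.8475 = +5.6050 (running +29.6496)
Area = |Σ|/2 = |29.6496|/2 = 14.8248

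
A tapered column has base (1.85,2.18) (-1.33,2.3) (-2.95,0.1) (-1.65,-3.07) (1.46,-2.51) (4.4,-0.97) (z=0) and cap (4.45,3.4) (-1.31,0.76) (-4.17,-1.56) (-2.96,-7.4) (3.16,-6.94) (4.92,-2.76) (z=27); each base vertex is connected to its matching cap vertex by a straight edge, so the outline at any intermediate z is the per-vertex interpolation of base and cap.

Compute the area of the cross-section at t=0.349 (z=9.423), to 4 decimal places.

Area at t=0.349: 39.4720

Cross-section at t=0.349: each vertex is (1-t)·p0[i] + t·p1[i].
  v1: (1-0.349)·(1.85,2.18) + 0.349·(4.45,3.4) = (2.7574,2.6058)
  v2: (1-0.349)·(-1.33,2.3) + 0.349·(-1.31,0.76) = (-1.3230,1.7625)
  v3: (1-0.349)·(-2.95,0.1) + 0.349·(-4.17,-1.56) = (-3.3758,-0.4793)
  v4: (1-0.349)·(-1.65,-3.07) + 0.349·(-2.96,-7.4) = (-2.1072,-4.5812)
  v5: (1-0.349)·(1.46,-2.51) + 0.349·(3.16,-6.94) = (2.0533,-4.0561)
  v6: (1-0.349)·(4.4,-0.97) + 0.349·(4.92,-2.76) = (4.5815,-1.5947)
Shoelace sum Σ(x_i·y_{i+1} − x_{i+1}·y_i):
  i=1: 2.7574·1.7625 − -1.3230·2.6058 = +8.3075 (running +8.3075)
  i=2: -1.3230·-0.4793 − -3.3758·1.7625 = +6.5841 (running +14.8917)
  i=3: -3.3758·-4.5812 − -2.1072·-0.4793 = +14.4550 (running +29.3466)
  i=4: -2.1072·-4.0561 − 2.0533·-4.5812 = +17.9534 (running +47.3000)
  i=5: 2.0533·-1.5947 − 4.5815·-4.0561 = +15.3084 (running +62.6084)
  i=6: 4.5815·2.6058 − 2.7574·-1.5947 = +16.3356 (running +78.9440)
Area = |Σ|/2 = |78.9440|/2 = 39.4720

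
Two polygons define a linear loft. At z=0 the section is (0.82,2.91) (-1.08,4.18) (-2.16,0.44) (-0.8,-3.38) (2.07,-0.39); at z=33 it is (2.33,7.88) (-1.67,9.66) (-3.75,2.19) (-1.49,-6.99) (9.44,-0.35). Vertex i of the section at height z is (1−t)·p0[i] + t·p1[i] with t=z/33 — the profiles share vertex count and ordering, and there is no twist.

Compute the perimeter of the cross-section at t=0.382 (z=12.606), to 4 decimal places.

Perimeter at t=0.382: 28.1892

Cross-section at t=0.382: each vertex is (1-t)·p0[i] + t·p1[i].
  v1: (1-0.382)·(0.82,2.91) + 0.382·(2.33,7.88) = (1.3968,4.8085)
  v2: (1-0.382)·(-1.08,4.18) + 0.382·(-1.67,9.66) = (-1.3054,6.2734)
  v3: (1-0.382)·(-2.16,0.44) + 0.382·(-3.75,2.19) = (-2.7674,1.1085)
  v4: (1-0.382)·(-0.8,-3.38) + 0.382·(-1.49,-6.99) = (-1.0636,-4.7590)
  v5: (1-0.382)·(2.07,-0.39) + 0.382·(9.44,-0.35) = (4.8853,-0.3747)
Perimeter = Σ |v_{i+1} − v_i|:
  edge 1→2: √(-2.7022² + 1.4648²) = 3.0737 (running 3.0737)
  edge 2→3: √(-1.4620² + -5.1649²) = 5.3678 (running 8.4415)
  edge 3→4: √(1.7038² + -5.8675²) = 6.1099 (running 14.5514)
  edge 4→5: √(5.9489² + 4.3843²) = 7.3900 (running 21.9413)
  edge 5→1: √(-3.4885² + 5.1833²) = 6.2479 (running 28.1892)
Perimeter = 28.1892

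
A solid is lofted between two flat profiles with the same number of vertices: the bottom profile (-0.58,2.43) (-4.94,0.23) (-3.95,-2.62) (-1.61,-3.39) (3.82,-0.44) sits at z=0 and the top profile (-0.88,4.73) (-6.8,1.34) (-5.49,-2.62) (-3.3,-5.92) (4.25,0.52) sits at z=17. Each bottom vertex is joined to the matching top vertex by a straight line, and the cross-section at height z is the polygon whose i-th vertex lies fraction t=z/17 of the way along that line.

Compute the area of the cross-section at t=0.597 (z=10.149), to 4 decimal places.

Area at t=0.597: 47.3830

Cross-section at t=0.597: each vertex is (1-t)·p0[i] + t·p1[i].
  v1: (1-0.597)·(-0.58,2.43) + 0.597·(-0.88,4.73) = (-0.7591,3.8031)
  v2: (1-0.597)·(-4.94,0.23) + 0.597·(-6.8,1.34) = (-6.0504,0.8927)
  v3: (1-0.597)·(-3.95,-2.62) + 0.597·(-5.49,-2.62) = (-4.8694,-2.6200)
  v4: (1-0.597)·(-1.61,-3.39) + 0.597·(-3.3,-5.92) = (-2.6189,-4.9004)
  v5: (1-0.597)·(3.82,-0.44) + 0.597·(4.25,0.52) = (4.0767,0.1331)
Shoelace sum Σ(x_i·y_{i+1} − x_{i+1}·y_i):
  i=1: -0.7591·0.8927 − -6.0504·3.8031 = +22.3327 (running +22.3327)
  i=2: -6.0504·-2.6200 − -4.8694·0.8927 = +20.1988 (running +42.5316)
  i=3: -4.8694·-4.9004 − -2.6189·-2.6200 = +17.0004 (running +59.5319)
  i=4: -2.6189·0.1331 − 4.0767·-4.9004 = +19.6289 (running +79.1609)
  i=5: 4.0767·3.8031 − -0.7591·0.1331 = +15.6052 (running +94.7660)
Area = |Σ|/2 = |94.7660|/2 = 47.3830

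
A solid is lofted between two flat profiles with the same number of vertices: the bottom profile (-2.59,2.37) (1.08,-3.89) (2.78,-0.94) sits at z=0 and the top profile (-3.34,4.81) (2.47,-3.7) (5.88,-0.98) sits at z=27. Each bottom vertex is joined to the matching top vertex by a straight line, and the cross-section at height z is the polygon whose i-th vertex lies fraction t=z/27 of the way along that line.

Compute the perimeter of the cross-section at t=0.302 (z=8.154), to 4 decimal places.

Cross-section at t=0.302: each vertex is (1-t)·p0[i] + t·p1[i].
  v1: (1-0.302)·(-2.59,2.37) + 0.302·(-3.34,4.81) = (-2.8165,3.1069)
  v2: (1-0.302)·(1.08,-3.89) + 0.302·(2.47,-3.7) = (1.4998,-3.8326)
  v3: (1-0.302)·(2.78,-0.94) + 0.302·(5.88,-0.98) = (3.7162,-0.9521)
Perimeter = Σ |v_{i+1} − v_i|:
  edge 1→2: √(4.3163² + -6.9395²) = 8.1723 (running 8.1723)
  edge 2→3: √(2.2164² + 2.8805²) = 3.6346 (running 11.8069)
  edge 3→1: √(-6.5327² + 4.0590²) = 7.6910 (running 19.4979)
Perimeter = 19.4979

Perimeter at t=0.302: 19.4979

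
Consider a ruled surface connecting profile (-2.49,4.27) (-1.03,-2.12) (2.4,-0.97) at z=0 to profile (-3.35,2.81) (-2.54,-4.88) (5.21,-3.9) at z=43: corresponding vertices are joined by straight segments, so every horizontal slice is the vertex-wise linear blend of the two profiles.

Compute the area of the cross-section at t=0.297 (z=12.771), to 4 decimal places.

Area at t=0.297: 16.6645

Cross-section at t=0.297: each vertex is (1-t)·p0[i] + t·p1[i].
  v1: (1-0.297)·(-2.49,4.27) + 0.297·(-3.35,2.81) = (-2.7454,3.8364)
  v2: (1-0.297)·(-1.03,-2.12) + 0.297·(-2.54,-4.88) = (-1.4785,-2.9397)
  v3: (1-0.297)·(2.4,-0.97) + 0.297·(5.21,-3.9) = (3.2346,-1.8402)
Shoelace sum Σ(x_i·y_{i+1} − x_{i+1}·y_i):
  i=1: -2.7454·-2.9397 − -1.4785·3.8364 = +13.7427 (running +13.7427)
  i=2: -1.4785·-1.8402 − 3.2346·-2.9397 = +12.2294 (running +25.9722)
  i=3: 3.2346·3.8364 − -2.7454·-1.8402 = +7.3569 (running +33.3291)
Area = |Σ|/2 = |33.3291|/2 = 16.6645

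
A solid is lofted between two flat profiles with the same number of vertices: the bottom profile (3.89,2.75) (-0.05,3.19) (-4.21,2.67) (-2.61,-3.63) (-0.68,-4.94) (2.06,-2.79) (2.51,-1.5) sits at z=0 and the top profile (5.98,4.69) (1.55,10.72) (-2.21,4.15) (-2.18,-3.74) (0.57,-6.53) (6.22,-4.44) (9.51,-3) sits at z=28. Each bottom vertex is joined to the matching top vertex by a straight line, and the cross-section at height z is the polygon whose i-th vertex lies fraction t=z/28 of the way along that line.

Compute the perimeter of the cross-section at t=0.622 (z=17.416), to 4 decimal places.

Cross-section at t=0.622: each vertex is (1-t)·p0[i] + t·p1[i].
  v1: (1-0.622)·(3.89,2.75) + 0.622·(5.98,4.69) = (5.1900,3.9567)
  v2: (1-0.622)·(-0.05,3.19) + 0.622·(1.55,10.72) = (0.9452,7.8737)
  v3: (1-0.622)·(-4.21,2.67) + 0.622·(-2.21,4.15) = (-2.9660,3.5906)
  v4: (1-0.622)·(-2.61,-3.63) + 0.622·(-2.18,-3.74) = (-2.3425,-3.6984)
  v5: (1-0.622)·(-0.68,-4.94) + 0.622·(0.57,-6.53) = (0.0975,-5.9290)
  v6: (1-0.622)·(2.06,-2.79) + 0.622·(6.22,-4.44) = (4.6475,-3.8163)
  v7: (1-0.622)·(2.51,-1.5) + 0.622·(9.51,-3) = (6.8640,-2.4330)
Perimeter = Σ |v_{i+1} − v_i|:
  edge 1→2: √(-4.2448² + 3.9170²) = 5.7759 (running 5.7759)
  edge 2→3: √(-3.9112² + -4.2831²) = 5.8002 (running 11.5761)
  edge 3→4: √(0.6235² + -7.2890²) = 7.3156 (running 18.8917)
  edge 4→5: √(2.4400² + -2.2306²) = 3.3059 (running 22.1976)
  edge 5→6: √(4.5500² + 2.1127²) = 5.0166 (running 27.2142)
  edge 6→7: √(2.2165² + 1.3833²) = 2.6127 (running 29.8269)
  edge 7→1: √(-1.6740² + 6.3897²) = 6.6053 (running 36.4323)
Perimeter = 36.4323

Perimeter at t=0.622: 36.4323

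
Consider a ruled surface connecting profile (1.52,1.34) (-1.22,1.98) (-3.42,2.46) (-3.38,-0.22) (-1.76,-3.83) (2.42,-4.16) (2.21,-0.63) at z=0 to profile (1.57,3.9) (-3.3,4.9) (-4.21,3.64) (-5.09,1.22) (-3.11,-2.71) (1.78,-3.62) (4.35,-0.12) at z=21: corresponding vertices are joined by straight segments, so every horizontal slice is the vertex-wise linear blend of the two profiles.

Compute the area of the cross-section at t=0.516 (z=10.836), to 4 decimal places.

Area at t=0.516: 40.9198

Cross-section at t=0.516: each vertex is (1-t)·p0[i] + t·p1[i].
  v1: (1-0.516)·(1.52,1.34) + 0.516·(1.57,3.9) = (1.5458,2.6610)
  v2: (1-0.516)·(-1.22,1.98) + 0.516·(-3.3,4.9) = (-2.2933,3.4867)
  v3: (1-0.516)·(-3.42,2.46) + 0.516·(-4.21,3.64) = (-3.8276,3.0689)
  v4: (1-0.516)·(-3.38,-0.22) + 0.516·(-5.09,1.22) = (-4.2624,0.5230)
  v5: (1-0.516)·(-1.76,-3.83) + 0.516·(-3.11,-2.71) = (-2.4566,-3.2521)
  v6: (1-0.516)·(2.42,-4.16) + 0.516·(1.78,-3.62) = (2.0898,-3.8814)
  v7: (1-0.516)·(2.21,-0.63) + 0.516·(4.35,-0.12) = (3.3142,-0.3668)
Shoelace sum Σ(x_i·y_{i+1} − x_{i+1}·y_i):
  i=1: 1.5458·3.4867 − -2.2933·2.6610 = +11.4921 (running +11.4921)
  i=2: -2.2933·3.0689 − -3.8276·3.4867 = +6.3081 (running +17.8002)
  i=3: -3.8276·0.5230 − -4.2624·3.0689 = +11.0787 (running +28.8789)
  i=4: -4.2624·-3.2521 − -2.4566·0.5230 = +15.1464 (running +44.0253)
  i=5: -2.4566·-3.8814 − 2.0898·-3.2521 = +16.3310 (running +60.3563)
  i=6: 2.0898·-0.3668 − 3.3142·-3.8814 = +12.0972 (running +72.4535)
  i=7: 3.3142·2.6610 − 1.5458·-0.3668 = +9.3861 (running +81.8396)
Area = |Σ|/2 = |81.8396|/2 = 40.9198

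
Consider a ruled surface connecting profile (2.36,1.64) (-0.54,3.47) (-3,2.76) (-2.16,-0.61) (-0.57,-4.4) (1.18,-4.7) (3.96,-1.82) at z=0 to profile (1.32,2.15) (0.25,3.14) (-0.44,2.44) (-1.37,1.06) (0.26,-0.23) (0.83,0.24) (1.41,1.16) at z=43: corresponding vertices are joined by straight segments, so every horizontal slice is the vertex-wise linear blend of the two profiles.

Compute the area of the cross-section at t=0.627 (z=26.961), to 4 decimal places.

Area at t=0.627: 13.4560

Cross-section at t=0.627: each vertex is (1-t)·p0[i] + t·p1[i].
  v1: (1-0.627)·(2.36,1.64) + 0.627·(1.32,2.15) = (1.7079,1.9598)
  v2: (1-0.627)·(-0.54,3.47) + 0.627·(0.25,3.14) = (-0.0447,3.2631)
  v3: (1-0.627)·(-3,2.76) + 0.627·(-0.44,2.44) = (-1.3949,2.5594)
  v4: (1-0.627)·(-2.16,-0.61) + 0.627·(-1.37,1.06) = (-1.6647,0.4371)
  v5: (1-0.627)·(-0.57,-4.4) + 0.627·(0.26,-0.23) = (-0.0496,-1.7854)
  v6: (1-0.627)·(1.18,-4.7) + 0.627·(0.83,0.24) = (0.9605,-1.6026)
  v7: (1-0.627)·(3.96,-1.82) + 0.627·(1.41,1.16) = (2.3611,0.0485)
Shoelace sum Σ(x_i·y_{i+1} − x_{i+1}·y_i):
  i=1: 1.7079·3.2631 − -0.0447·1.9598 = +5.6606 (running +5.6606)
  i=2: -0.0447·2.5594 − -1.3949·3.2631 = +4.4373 (running +10.0979)
  i=3: -1.3949·0.4371 − -1.6647·2.5594 = +3.6508 (running +13.7487)
  i=4: -1.6647·-1.7854 − -0.0496·0.4371 = +2.9938 (running +16.7425)
  i=5: -0.0496·-1.6026 − 0.9605·-1.7854 = +1.7944 (running +18.5370)
  i=6: 0.9605·0.0485 − 2.3611·-1.6026 = +3.8306 (running +22.3676)
  i=7: 2.3611·1.9598 − 1.7079·0.0485 = +4.5445 (running +26.9121)
Area = |Σ|/2 = |26.9121|/2 = 13.4560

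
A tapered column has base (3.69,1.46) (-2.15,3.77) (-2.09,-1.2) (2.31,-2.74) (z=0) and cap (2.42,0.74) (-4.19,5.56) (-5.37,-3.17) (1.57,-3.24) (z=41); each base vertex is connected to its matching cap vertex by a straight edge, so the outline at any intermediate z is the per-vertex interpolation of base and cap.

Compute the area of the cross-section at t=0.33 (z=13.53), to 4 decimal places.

Area at t=0.33: 30.9183

Cross-section at t=0.33: each vertex is (1-t)·p0[i] + t·p1[i].
  v1: (1-0.33)·(3.69,1.46) + 0.33·(2.42,0.74) = (3.2709,1.2224)
  v2: (1-0.33)·(-2.15,3.77) + 0.33·(-4.19,5.56) = (-2.8232,4.3607)
  v3: (1-0.33)·(-2.09,-1.2) + 0.33·(-5.37,-3.17) = (-3.1724,-1.8501)
  v4: (1-0.33)·(2.31,-2.74) + 0.33·(1.57,-3.24) = (2.0658,-2.9050)
Shoelace sum Σ(x_i·y_{i+1} − x_{i+1}·y_i):
  i=1: 3.2709·4.3607 − -2.8232·1.2224 = +17.7145 (running +17.7145)
  i=2: -2.8232·-1.8501 − -3.1724·4.3607 = +19.0571 (running +36.7716)
  i=3: -3.1724·-2.9050 − 2.0658·-1.8501 = +13.0378 (running +49.8093)
  i=4: 2.0658·1.2224 − 3.2709·-2.9050 = +12.0272 (running +61.8365)
Area = |Σ|/2 = |61.8365|/2 = 30.9183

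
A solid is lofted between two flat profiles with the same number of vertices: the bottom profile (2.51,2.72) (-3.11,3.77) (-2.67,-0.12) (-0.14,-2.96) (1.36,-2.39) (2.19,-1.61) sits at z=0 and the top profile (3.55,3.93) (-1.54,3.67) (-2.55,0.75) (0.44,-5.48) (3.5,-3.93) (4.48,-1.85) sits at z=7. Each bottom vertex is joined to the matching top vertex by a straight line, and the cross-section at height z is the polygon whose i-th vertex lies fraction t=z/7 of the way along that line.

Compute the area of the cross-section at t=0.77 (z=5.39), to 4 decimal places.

Area at t=0.77: 41.4324

Cross-section at t=0.77: each vertex is (1-t)·p0[i] + t·p1[i].
  v1: (1-0.77)·(2.51,2.72) + 0.77·(3.55,3.93) = (3.3108,3.6517)
  v2: (1-0.77)·(-3.11,3.77) + 0.77·(-1.54,3.67) = (-1.9011,3.6930)
  v3: (1-0.77)·(-2.67,-0.12) + 0.77·(-2.55,0.75) = (-2.5776,0.5499)
  v4: (1-0.77)·(-0.14,-2.96) + 0.77·(0.44,-5.48) = (0.3066,-4.9004)
  v5: (1-0.77)·(1.36,-2.39) + 0.77·(3.5,-3.93) = (3.0078,-3.5758)
  v6: (1-0.77)·(2.19,-1.61) + 0.77·(4.48,-1.85) = (3.9533,-1.7948)
Shoelace sum Σ(x_i·y_{i+1} − x_{i+1}·y_i):
  i=1: 3.3108·3.6930 − -1.9011·3.6517 = +19.1690 (running +19.1690)
  i=2: -1.9011·0.5499 − -2.5776·3.6930 = +8.4737 (running +27.6427)
  i=3: -2.5776·-4.9004 − 0.3066·0.5499 = +12.4627 (running +40.1054)
  i=4: 0.3066·-3.5758 − 3.0078·-4.9004 = +13.6431 (running +53.7484)
  i=5: 3.0078·-1.7948 − 3.9533·-3.5758 = +8.7378 (running +62.4863)
  i=6: 3.9533·3.6517 − 3.3108·-1.7948 = +20.3785 (running +82.8647)
Area = |Σ|/2 = |82.8647|/2 = 41.4324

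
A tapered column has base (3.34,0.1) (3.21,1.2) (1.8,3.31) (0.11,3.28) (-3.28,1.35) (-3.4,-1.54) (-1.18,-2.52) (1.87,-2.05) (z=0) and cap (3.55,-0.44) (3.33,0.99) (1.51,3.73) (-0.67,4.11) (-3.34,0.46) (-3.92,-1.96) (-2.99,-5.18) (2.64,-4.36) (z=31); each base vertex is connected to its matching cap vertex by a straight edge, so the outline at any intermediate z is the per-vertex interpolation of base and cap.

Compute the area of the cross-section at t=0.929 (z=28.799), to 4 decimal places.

Cross-section at t=0.929: each vertex is (1-t)·p0[i] + t·p1[i].
  v1: (1-0.929)·(3.34,0.1) + 0.929·(3.55,-0.44) = (3.5351,-0.4017)
  v2: (1-0.929)·(3.21,1.2) + 0.929·(3.33,0.99) = (3.3215,1.0049)
  v3: (1-0.929)·(1.8,3.31) + 0.929·(1.51,3.73) = (1.5306,3.7002)
  v4: (1-0.929)·(0.11,3.28) + 0.929·(-0.67,4.11) = (-0.6146,4.0511)
  v5: (1-0.929)·(-3.28,1.35) + 0.929·(-3.34,0.46) = (-3.3357,0.5232)
  v6: (1-0.929)·(-3.4,-1.54) + 0.929·(-3.92,-1.96) = (-3.8831,-1.9302)
  v7: (1-0.929)·(-1.18,-2.52) + 0.929·(-2.99,-5.18) = (-2.8615,-4.9911)
  v8: (1-0.929)·(1.87,-2.05) + 0.929·(2.64,-4.36) = (2.5853,-4.1960)
Shoelace sum Σ(x_i·y_{i+1} − x_{i+1}·y_i):
  i=1: 3.5351·1.0049 − 3.3215·-0.4017 = +4.8866 (running +4.8866)
  i=2: 3.3215·3.7002 − 1.5306·1.0049 = +10.7520 (running +15.6385)
  i=3: 1.5306·4.0511 − -0.6146·3.7002 = +8.4747 (running +24.1133)
  i=4: -0.6146·0.5232 − -3.3357·4.0511 = +13.1918 (running +37.3050)
  i=5: -3.3357·-1.9302 − -3.8831·0.5232 = +8.4702 (running +45.7752)
  i=6: -3.8831·-4.9911 − -2.8615·-1.9302 = +13.8578 (running +59.6330)
  i=7: -2.8615·-4.1960 − 2.5853·-4.9911 = +24.9105 (running +84.5435)
  i=8: 2.5853·-0.4017 − 3.5351·-4.1960 = +13.7948 (running +98.3383)
Area = |Σ|/2 = |98.3383|/2 = 49.1691

Area at t=0.929: 49.1691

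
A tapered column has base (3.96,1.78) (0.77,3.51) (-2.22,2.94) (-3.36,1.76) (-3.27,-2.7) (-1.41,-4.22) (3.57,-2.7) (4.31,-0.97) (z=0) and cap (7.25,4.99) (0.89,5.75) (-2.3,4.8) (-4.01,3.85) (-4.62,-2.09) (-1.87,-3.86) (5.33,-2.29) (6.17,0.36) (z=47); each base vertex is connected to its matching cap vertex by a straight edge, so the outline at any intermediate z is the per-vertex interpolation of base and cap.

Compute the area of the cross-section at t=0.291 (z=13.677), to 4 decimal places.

Cross-section at t=0.291: each vertex is (1-t)·p0[i] + t·p1[i].
  v1: (1-0.291)·(3.96,1.78) + 0.291·(7.25,4.99) = (4.9174,2.7141)
  v2: (1-0.291)·(0.77,3.51) + 0.291·(0.89,5.75) = (0.8049,4.1618)
  v3: (1-0.291)·(-2.22,2.94) + 0.291·(-2.3,4.8) = (-2.2433,3.4813)
  v4: (1-0.291)·(-3.36,1.76) + 0.291·(-4.01,3.85) = (-3.5492,2.3682)
  v5: (1-0.291)·(-3.27,-2.7) + 0.291·(-4.62,-2.09) = (-3.6629,-2.5225)
  v6: (1-0.291)·(-1.41,-4.22) + 0.291·(-1.87,-3.86) = (-1.5439,-4.1152)
  v7: (1-0.291)·(3.57,-2.7) + 0.291·(5.33,-2.29) = (4.0822,-2.5807)
  v8: (1-0.291)·(4.31,-0.97) + 0.291·(6.17,0.36) = (4.8513,-0.5830)
Shoelace sum Σ(x_i·y_{i+1} − x_{i+1}·y_i):
  i=1: 4.9174·4.1618 − 0.8049·2.7141 = +18.2807 (running +18.2807)
  i=2: 0.8049·3.4813 − -2.2433·4.1618 = +12.1383 (running +30.4191)
  i=3: -2.2433·2.3682 − -3.5492·3.4813 = +7.0430 (running +37.4621)
  i=4: -3.5492·-2.5225 − -3.6629·2.3682 = +17.6270 (running +55.0891)
  i=5: -3.6629·-4.1152 − -1.5439·-2.5225 = +11.1791 (running +66.2682)
  i=6: -1.5439·-2.5807 − 4.0822·-4.1152 = +20.7833 (running +87.0515)
  i=7: 4.0822·-0.5830 − 4.8513·-2.5807 = +10.1398 (running +97.1913)
  i=8: 4.8513·2.7141 − 4.9174·-0.5830 = +16.0335 (running +113.2249)
Area = |Σ|/2 = |113.2249|/2 = 56.6124

Area at t=0.291: 56.6124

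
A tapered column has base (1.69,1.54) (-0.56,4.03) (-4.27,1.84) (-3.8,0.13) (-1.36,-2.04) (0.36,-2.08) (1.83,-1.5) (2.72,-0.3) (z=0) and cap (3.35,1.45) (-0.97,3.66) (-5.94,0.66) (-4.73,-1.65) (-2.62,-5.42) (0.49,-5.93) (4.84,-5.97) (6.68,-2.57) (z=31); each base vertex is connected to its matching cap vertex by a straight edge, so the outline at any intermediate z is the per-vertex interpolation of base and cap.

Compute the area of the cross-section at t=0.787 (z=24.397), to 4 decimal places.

Cross-section at t=0.787: each vertex is (1-t)·p0[i] + t·p1[i].
  v1: (1-0.787)·(1.69,1.54) + 0.787·(3.35,1.45) = (2.9964,1.4692)
  v2: (1-0.787)·(-0.56,4.03) + 0.787·(-0.97,3.66) = (-0.8827,3.7388)
  v3: (1-0.787)·(-4.27,1.84) + 0.787·(-5.94,0.66) = (-5.5843,0.9113)
  v4: (1-0.787)·(-3.8,0.13) + 0.787·(-4.73,-1.65) = (-4.5319,-1.2709)
  v5: (1-0.787)·(-1.36,-2.04) + 0.787·(-2.62,-5.42) = (-2.3516,-4.7001)
  v6: (1-0.787)·(0.36,-2.08) + 0.787·(0.49,-5.93) = (0.4623,-5.1099)
  v7: (1-0.787)·(1.83,-1.5) + 0.787·(4.84,-5.97) = (4.1989,-5.0179)
  v8: (1-0.787)·(2.72,-0.3) + 0.787·(6.68,-2.57) = (5.8365,-2.0865)
Shoelace sum Σ(x_i·y_{i+1} − x_{i+1}·y_i):
  i=1: 2.9964·3.7388 − -0.8827·1.4692 = +12.4998 (running +12.4998)
  i=2: -0.8827·0.9113 − -5.5843·3.7388 = +20.0742 (running +32.5740)
  i=3: -5.5843·-1.2709 − -4.5319·0.9113 = +11.2270 (running +43.8010)
  i=4: -4.5319·-4.7001 − -2.3516·-1.2709 = +18.3117 (running +62.1127)
  i=5: -2.3516·-5.1099 − 0.4623·-4.7001 = +14.1895 (running +76.3022)
  i=6: 0.4623·-5.0179 − 4.1989·-5.1099 = +19.1362 (running +95.4384)
  i=7: 4.1989·-2.0865 − 5.8365·-5.0179 = +20.5261 (running +115.9645)
  i=8: 5.8365·1.4692 − 2.9964·-2.0865 = +14.8268 (running +130.7914)
Area = |Σ|/2 = |130.7914|/2 = 65.3957

Area at t=0.787: 65.3957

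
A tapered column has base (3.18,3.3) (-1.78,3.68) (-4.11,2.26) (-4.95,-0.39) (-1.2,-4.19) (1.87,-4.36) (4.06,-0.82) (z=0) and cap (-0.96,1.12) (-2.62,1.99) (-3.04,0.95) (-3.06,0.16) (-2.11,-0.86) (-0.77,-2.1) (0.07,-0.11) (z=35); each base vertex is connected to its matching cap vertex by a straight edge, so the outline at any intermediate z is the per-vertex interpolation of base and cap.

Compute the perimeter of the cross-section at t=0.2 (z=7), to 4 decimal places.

Cross-section at t=0.2: each vertex is (1-t)·p0[i] + t·p1[i].
  v1: (1-0.2)·(3.18,3.3) + 0.2·(-0.96,1.12) = (2.3520,2.8640)
  v2: (1-0.2)·(-1.78,3.68) + 0.2·(-2.62,1.99) = (-1.9480,3.3420)
  v3: (1-0.2)·(-4.11,2.26) + 0.2·(-3.04,0.95) = (-3.8960,1.9980)
  v4: (1-0.2)·(-4.95,-0.39) + 0.2·(-3.06,0.16) = (-4.5720,-0.2800)
  v5: (1-0.2)·(-1.2,-4.19) + 0.2·(-2.11,-0.86) = (-1.3820,-3.5240)
  v6: (1-0.2)·(1.87,-4.36) + 0.2·(-0.77,-2.1) = (1.3420,-3.9080)
  v7: (1-0.2)·(4.06,-0.82) + 0.2·(0.07,-0.11) = (3.2620,-0.6780)
Perimeter = Σ |v_{i+1} − v_i|:
  edge 1→2: √(-4.3000² + 0.4780²) = 4.3265 (running 4.3265)
  edge 2→3: √(-1.9480² + -1.3440²) = 2.3667 (running 6.6931)
  edge 3→4: √(-0.6760² + -2.2780²) = 2.3762 (running 9.0693)
  edge 4→5: √(3.1900² + -3.2440²) = 4.5497 (running 13.6190)
  edge 5→6: √(2.7240² + -0.3840²) = 2.7509 (running 16.3699)
  edge 6→7: √(1.9200² + 3.2300²) = 3.7576 (running 20.1275)
  edge 7→1: √(-0.9100² + 3.5420²) = 3.6570 (running 23.7845)
Perimeter = 23.7845

Perimeter at t=0.2: 23.7845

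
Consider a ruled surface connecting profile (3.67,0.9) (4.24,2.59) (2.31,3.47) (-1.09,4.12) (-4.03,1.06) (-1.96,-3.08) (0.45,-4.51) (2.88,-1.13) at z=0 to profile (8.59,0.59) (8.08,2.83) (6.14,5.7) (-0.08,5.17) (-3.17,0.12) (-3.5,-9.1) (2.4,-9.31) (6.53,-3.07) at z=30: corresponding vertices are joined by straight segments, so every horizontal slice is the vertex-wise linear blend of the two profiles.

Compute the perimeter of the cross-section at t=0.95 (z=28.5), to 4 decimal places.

Cross-section at t=0.95: each vertex is (1-t)·p0[i] + t·p1[i].
  v1: (1-0.95)·(3.67,0.9) + 0.95·(8.59,0.59) = (8.3440,0.6055)
  v2: (1-0.95)·(4.24,2.59) + 0.95·(8.08,2.83) = (7.8880,2.8180)
  v3: (1-0.95)·(2.31,3.47) + 0.95·(6.14,5.7) = (5.9485,5.5885)
  v4: (1-0.95)·(-1.09,4.12) + 0.95·(-0.08,5.17) = (-0.1305,5.1175)
  v5: (1-0.95)·(-4.03,1.06) + 0.95·(-3.17,0.12) = (-3.2130,0.1670)
  v6: (1-0.95)·(-1.96,-3.08) + 0.95·(-3.5,-9.1) = (-3.4230,-8.7990)
  v7: (1-0.95)·(0.45,-4.51) + 0.95·(2.4,-9.31) = (2.3025,-9.0700)
  v8: (1-0.95)·(2.88,-1.13) + 0.95·(6.53,-3.07) = (6.3475,-2.9730)
Perimeter = Σ |v_{i+1} − v_i|:
  edge 1→2: √(-0.4560² + 2.2125²) = 2.2590 (running 2.2590)
  edge 2→3: √(-1.9395² + 2.7705²) = 3.3819 (running 5.6409)
  edge 3→4: √(-6.0790² + -0.4710²) = 6.0972 (running 11.7381)
  edge 4→5: √(-3.0825² + -4.9505²) = 5.8317 (running 17.5699)
  edge 5→6: √(-0.2100² + -8.9660²) = 8.9685 (running 26.5383)
  edge 6→7: √(5.7255² + -0.2710²) = 5.7319 (running 32.2702)
  edge 7→8: √(4.0450² + 6.0970²) = 7.3168 (running 39.5870)
  edge 8→1: √(1.9965² + 3.5785²) = 4.0978 (running 43.6848)
Perimeter = 43.6848

Perimeter at t=0.95: 43.6848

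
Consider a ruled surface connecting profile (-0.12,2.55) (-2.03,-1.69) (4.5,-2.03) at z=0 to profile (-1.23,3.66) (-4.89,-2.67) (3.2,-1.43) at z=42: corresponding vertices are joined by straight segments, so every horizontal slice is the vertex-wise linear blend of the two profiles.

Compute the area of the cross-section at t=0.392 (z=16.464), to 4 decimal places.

Area at t=0.392: 17.7029

Cross-section at t=0.392: each vertex is (1-t)·p0[i] + t·p1[i].
  v1: (1-0.392)·(-0.12,2.55) + 0.392·(-1.23,3.66) = (-0.5551,2.9851)
  v2: (1-0.392)·(-2.03,-1.69) + 0.392·(-4.89,-2.67) = (-3.1511,-2.0742)
  v3: (1-0.392)·(4.5,-2.03) + 0.392·(3.2,-1.43) = (3.9904,-1.7948)
Shoelace sum Σ(x_i·y_{i+1} − x_{i+1}·y_i):
  i=1: -0.5551·-2.0742 − -3.1511·2.9851 = +10.5579 (running +10.5579)
  i=2: -3.1511·-1.7948 − 3.9904·-2.0742 = +13.9324 (running +24.4902)
  i=3: 3.9904·2.9851 − -0.5551·-1.7948 = +10.9155 (running +35.4057)
Area = |Σ|/2 = |35.4057|/2 = 17.7029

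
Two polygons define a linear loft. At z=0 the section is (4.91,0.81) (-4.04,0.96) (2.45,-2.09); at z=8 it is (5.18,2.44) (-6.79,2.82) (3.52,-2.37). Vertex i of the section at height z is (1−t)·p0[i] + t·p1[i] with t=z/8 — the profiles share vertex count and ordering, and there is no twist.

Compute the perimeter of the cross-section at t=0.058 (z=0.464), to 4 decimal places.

Cross-section at t=0.058: each vertex is (1-t)·p0[i] + t·p1[i].
  v1: (1-0.058)·(4.91,0.81) + 0.058·(5.18,2.44) = (4.9257,0.9045)
  v2: (1-0.058)·(-4.04,0.96) + 0.058·(-6.79,2.82) = (-4.1995,1.0679)
  v3: (1-0.058)·(2.45,-2.09) + 0.058·(3.52,-2.37) = (2.5121,-2.1062)
Perimeter = Σ |v_{i+1} − v_i|:
  edge 1→2: √(-9.1252² + 0.1633²) = 9.1266 (running 9.1266)
  edge 2→3: √(6.7116² + -3.1741²) = 7.4243 (running 16.5509)
  edge 3→1: √(2.4136² + 3.0108²) = 3.8588 (running 20.4097)
Perimeter = 20.4097

Perimeter at t=0.058: 20.4097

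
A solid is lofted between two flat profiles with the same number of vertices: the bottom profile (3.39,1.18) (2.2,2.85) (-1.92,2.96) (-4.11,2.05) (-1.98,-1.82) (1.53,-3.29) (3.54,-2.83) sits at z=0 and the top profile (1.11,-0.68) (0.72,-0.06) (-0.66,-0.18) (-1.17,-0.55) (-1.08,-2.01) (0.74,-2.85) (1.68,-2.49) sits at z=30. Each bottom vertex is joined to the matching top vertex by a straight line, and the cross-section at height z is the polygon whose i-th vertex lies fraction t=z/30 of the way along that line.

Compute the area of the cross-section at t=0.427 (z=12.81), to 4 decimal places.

Cross-section at t=0.427: each vertex is (1-t)·p0[i] + t·p1[i].
  v1: (1-0.427)·(3.39,1.18) + 0.427·(1.11,-0.68) = (2.4164,0.3858)
  v2: (1-0.427)·(2.2,2.85) + 0.427·(0.72,-0.06) = (1.5680,1.6074)
  v3: (1-0.427)·(-1.92,2.96) + 0.427·(-0.66,-0.18) = (-1.3820,1.6192)
  v4: (1-0.427)·(-4.11,2.05) + 0.427·(-1.17,-0.55) = (-2.8546,0.9398)
  v5: (1-0.427)·(-1.98,-1.82) + 0.427·(-1.08,-2.01) = (-1.5957,-1.9011)
  v6: (1-0.427)·(1.53,-3.29) + 0.427·(0.74,-2.85) = (1.1927,-3.1021)
  v7: (1-0.427)·(3.54,-2.83) + 0.427·(1.68,-2.49) = (2.7458,-2.6848)
Shoelace sum Σ(x_i·y_{i+1} − x_{i+1}·y_i):
  i=1: 2.4164·1.6074 − 1.5680·0.3858 = +3.2793 (running +3.2793)
  i=2: 1.5680·1.6192 − -1.3820·1.6074 = +4.7604 (running +8.0398)
  i=3: -1.3820·0.9398 − -2.8546·1.6192 = +3.3235 (running +11.3633)
  i=4: -2.8546·-1.9011 − -1.5957·0.9398 = +6.9266 (running +18.2899)
  i=5: -1.5957·-3.1021 − 1.1927·-1.9011 = +7.2175 (running +25.5074)
  i=6: 1.1927·-2.6848 − 2.7458·-3.1021 = +5.3156 (running +30.8230)
  i=7: 2.7458·0.3858 − 2.4164·-2.6848 = +7.5470 (running +38.3700)
Area = |Σ|/2 = |38.3700|/2 = 19.1850

Area at t=0.427: 19.1850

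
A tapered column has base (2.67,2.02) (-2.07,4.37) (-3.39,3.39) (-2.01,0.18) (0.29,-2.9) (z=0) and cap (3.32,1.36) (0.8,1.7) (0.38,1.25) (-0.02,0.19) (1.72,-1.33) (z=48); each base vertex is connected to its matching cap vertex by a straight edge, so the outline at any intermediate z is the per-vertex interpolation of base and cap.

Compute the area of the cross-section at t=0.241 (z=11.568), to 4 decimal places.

Area at t=0.241: 17.1912

Cross-section at t=0.241: each vertex is (1-t)·p0[i] + t·p1[i].
  v1: (1-0.241)·(2.67,2.02) + 0.241·(3.32,1.36) = (2.8266,1.8609)
  v2: (1-0.241)·(-2.07,4.37) + 0.241·(0.8,1.7) = (-1.3783,3.7265)
  v3: (1-0.241)·(-3.39,3.39) + 0.241·(0.38,1.25) = (-2.4814,2.8743)
  v4: (1-0.241)·(-2.01,0.18) + 0.241·(-0.02,0.19) = (-1.5304,0.1824)
  v5: (1-0.241)·(0.29,-2.9) + 0.241·(1.72,-1.33) = (0.6346,-2.5216)
Shoelace sum Σ(x_i·y_{i+1} − x_{i+1}·y_i):
  i=1: 2.8266·3.7265 − -1.3783·1.8609 = +13.0986 (running +13.0986)
  i=2: -1.3783·2.8743 − -2.4814·3.7265 = +5.2854 (running +18.3840)
  i=3: -2.4814·0.1824 − -1.5304·2.8743 = +3.9462 (running +22.3302)
  i=4: -1.5304·-2.5216 − 0.6346·0.1824 = +3.7434 (running +26.0736)
  i=5: 0.6346·1.8609 − 2.8266·-2.5216 = +8.3088 (running +34.3823)
Area = |Σ|/2 = |34.3823|/2 = 17.1912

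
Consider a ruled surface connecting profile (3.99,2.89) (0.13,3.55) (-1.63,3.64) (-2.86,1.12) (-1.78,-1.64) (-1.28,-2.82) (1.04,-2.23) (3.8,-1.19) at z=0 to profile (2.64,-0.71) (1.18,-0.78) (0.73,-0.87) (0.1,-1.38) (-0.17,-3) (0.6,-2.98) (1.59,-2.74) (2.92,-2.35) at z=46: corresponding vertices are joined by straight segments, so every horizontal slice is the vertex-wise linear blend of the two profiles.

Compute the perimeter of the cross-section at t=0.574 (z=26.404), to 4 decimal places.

Perimeter at t=0.574: 14.4125

Cross-section at t=0.574: each vertex is (1-t)·p0[i] + t·p1[i].
  v1: (1-0.574)·(3.99,2.89) + 0.574·(2.64,-0.71) = (3.2151,0.8236)
  v2: (1-0.574)·(0.13,3.55) + 0.574·(1.18,-0.78) = (0.7327,1.0646)
  v3: (1-0.574)·(-1.63,3.64) + 0.574·(0.73,-0.87) = (-0.2754,1.0513)
  v4: (1-0.574)·(-2.86,1.12) + 0.574·(0.1,-1.38) = (-1.1610,-0.3150)
  v5: (1-0.574)·(-1.78,-1.64) + 0.574·(-0.17,-3) = (-0.8559,-2.4206)
  v6: (1-0.574)·(-1.28,-2.82) + 0.574·(0.6,-2.98) = (-0.2009,-2.9118)
  v7: (1-0.574)·(1.04,-2.23) + 0.574·(1.59,-2.74) = (1.3557,-2.5227)
  v8: (1-0.574)·(3.8,-1.19) + 0.574·(2.92,-2.35) = (3.2949,-1.8558)
Perimeter = Σ |v_{i+1} − v_i|:
  edge 1→2: √(-2.4824² + 0.2410²) = 2.4941 (running 2.4941)
  edge 2→3: √(-1.0081² + -0.0133²) = 1.0081 (running 3.5022)
  edge 3→4: √(-0.8856² + -1.3663²) = 1.6282 (running 5.1304)
  edge 4→5: √(0.3051² + -2.1056²) = 2.1276 (running 7.2580)
  edge 5→6: √(0.6550² + -0.4912²) = 0.8187 (running 8.0767)
  edge 6→7: √(1.5566² + 0.3891²) = 1.6045 (running 9.6812)
  edge 7→8: √(1.9392² + 0.6669²) = 2.0507 (running 11.7319)
  edge 8→1: √(-0.0798² + 2.6794²) = 2.6806 (running 14.4125)
Perimeter = 14.4125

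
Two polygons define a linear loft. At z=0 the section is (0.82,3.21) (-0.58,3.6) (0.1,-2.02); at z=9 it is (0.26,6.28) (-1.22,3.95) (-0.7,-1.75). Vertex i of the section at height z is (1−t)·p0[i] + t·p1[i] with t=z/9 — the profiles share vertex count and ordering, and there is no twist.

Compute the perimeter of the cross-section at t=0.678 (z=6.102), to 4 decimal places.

Perimeter at t=0.678: 14.9423

Cross-section at t=0.678: each vertex is (1-t)·p0[i] + t·p1[i].
  v1: (1-0.678)·(0.82,3.21) + 0.678·(0.26,6.28) = (0.4403,5.2915)
  v2: (1-0.678)·(-0.58,3.6) + 0.678·(-1.22,3.95) = (-1.0139,3.8373)
  v3: (1-0.678)·(0.1,-2.02) + 0.678·(-0.7,-1.75) = (-0.4424,-1.8369)
Perimeter = Σ |v_{i+1} − v_i|:
  edge 1→2: √(-1.4542² + -1.4542²) = 2.0565 (running 2.0565)
  edge 2→3: √(0.5715² + -5.6742²) = 5.7029 (running 7.7595)
  edge 3→1: √(0.8827² + 7.1284²) = 7.1828 (running 14.9423)
Perimeter = 14.9423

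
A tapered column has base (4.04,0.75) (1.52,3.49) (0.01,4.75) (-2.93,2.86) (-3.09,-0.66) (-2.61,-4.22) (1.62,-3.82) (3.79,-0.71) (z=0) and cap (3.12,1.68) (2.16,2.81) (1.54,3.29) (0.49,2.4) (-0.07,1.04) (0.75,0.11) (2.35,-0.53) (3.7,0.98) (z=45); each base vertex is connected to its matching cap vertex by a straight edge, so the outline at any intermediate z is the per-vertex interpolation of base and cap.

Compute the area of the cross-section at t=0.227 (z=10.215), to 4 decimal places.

Cross-section at t=0.227: each vertex is (1-t)·p0[i] + t·p1[i].
  v1: (1-0.227)·(4.04,0.75) + 0.227·(3.12,1.68) = (3.8312,0.9611)
  v2: (1-0.227)·(1.52,3.49) + 0.227·(2.16,2.81) = (1.6653,3.3356)
  v3: (1-0.227)·(0.01,4.75) + 0.227·(1.54,3.29) = (0.3573,4.4186)
  v4: (1-0.227)·(-2.93,2.86) + 0.227·(0.49,2.4) = (-2.1537,2.7556)
  v5: (1-0.227)·(-3.09,-0.66) + 0.227·(-0.07,1.04) = (-2.4045,-0.2741)
  v6: (1-0.227)·(-2.61,-4.22) + 0.227·(0.75,0.11) = (-1.8473,-3.2371)
  v7: (1-0.227)·(1.62,-3.82) + 0.227·(2.35,-0.53) = (1.7857,-3.0732)
  v8: (1-0.227)·(3.79,-0.71) + 0.227·(3.7,0.98) = (3.7696,-0.3264)
Shoelace sum Σ(x_i·y_{i+1} − x_{i+1}·y_i):
  i=1: 3.8312·3.3356 − 1.6653·0.9611 = +11.1789 (running +11.1789)
  i=2: 1.6653·4.4186 − 0.3573·3.3356 = +6.1663 (running +17.3452)
  i=3: 0.3573·2.7556 − -2.1537·4.4186 = +10.5007 (running +27.8459)
  i=4: -2.1537·-0.2741 − -2.4045·2.7556 = +7.2160 (running +35.0619)
  i=5: -2.4045·-3.2371 − -1.8473·-0.2741 = +7.2771 (running +42.3390)
  i=6: -1.8473·-3.0732 − 1.7857·-3.2371 = +11.4575 (running +53.7965)
  i=7: 1.7857·-0.3264 − 3.7696·-3.0732 = +11.0017 (running +64.7982)
  i=8: 3.7696·0.9611 − 3.8312·-0.3264 = +4.8733 (running +69.6716)
Area = |Σ|/2 = |69.6716|/2 = 34.8358

Area at t=0.227: 34.8358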